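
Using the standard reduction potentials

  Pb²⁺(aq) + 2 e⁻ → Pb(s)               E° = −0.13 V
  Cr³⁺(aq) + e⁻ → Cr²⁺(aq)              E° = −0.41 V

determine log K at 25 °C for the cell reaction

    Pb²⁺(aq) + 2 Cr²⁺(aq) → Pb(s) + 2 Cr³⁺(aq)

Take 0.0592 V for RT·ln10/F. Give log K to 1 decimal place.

log K = 9.5

The Pb²⁺/Pb couple is reduced (cathode); E°cell = −0.13 − (−0.41) = +0.28 V with n = 2.
At equilibrium E = 0, so log K = nE°cell / 0.0592 = (2)(+0.28) / 0.0592 = 9.5.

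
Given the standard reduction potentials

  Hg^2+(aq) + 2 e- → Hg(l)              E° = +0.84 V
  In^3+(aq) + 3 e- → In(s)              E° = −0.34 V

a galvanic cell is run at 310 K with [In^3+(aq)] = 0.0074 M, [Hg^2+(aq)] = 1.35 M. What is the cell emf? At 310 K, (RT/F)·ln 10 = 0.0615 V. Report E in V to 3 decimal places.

+1.228 V

The Hg²⁺/Hg couple has the more positive E°, so it is the cathode; In³⁺/In is the anode.
The standard potential is +0.84 − (−0.34) = +1.18 V and the balanced reaction transfers n = 6 electrons.
The balanced reaction is 3 Hg^2+(aq) + 2 In(s) → 3 Hg(l) + 2 In^3+(aq), so Q = [In^3+(aq)]^2 / [Hg^2+(aq)]^3 = 2.23×10^−5 and log Q = −4.653.
E = E° − (0.0615/n)·log Q = +1.18 − (0.0615/6)(−4.653) = +1.228 V.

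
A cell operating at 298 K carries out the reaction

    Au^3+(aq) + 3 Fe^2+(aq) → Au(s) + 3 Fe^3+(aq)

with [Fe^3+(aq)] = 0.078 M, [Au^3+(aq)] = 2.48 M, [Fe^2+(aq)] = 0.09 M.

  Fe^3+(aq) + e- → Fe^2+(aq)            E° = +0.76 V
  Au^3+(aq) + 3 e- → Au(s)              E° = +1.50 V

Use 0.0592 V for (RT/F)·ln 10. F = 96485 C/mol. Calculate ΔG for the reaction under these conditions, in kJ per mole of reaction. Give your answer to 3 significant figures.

−218 kJ/mol

The standard cell potential is +1.50 − (+0.76) = +0.74 V, with n = 3 electrons in the balanced equation.
Q = [Fe^3+(aq)]^3 / ([Au^3+(aq)]·[Fe^2+(aq)]^3) = 0.262, so log Q = −0.581 and E = +0.74 − (0.0592/3)(−0.581) = +0.7515 V.
Then ΔG = −nFE = −3 × 96485 × +0.7515 J/mol = −218 kJ/mol.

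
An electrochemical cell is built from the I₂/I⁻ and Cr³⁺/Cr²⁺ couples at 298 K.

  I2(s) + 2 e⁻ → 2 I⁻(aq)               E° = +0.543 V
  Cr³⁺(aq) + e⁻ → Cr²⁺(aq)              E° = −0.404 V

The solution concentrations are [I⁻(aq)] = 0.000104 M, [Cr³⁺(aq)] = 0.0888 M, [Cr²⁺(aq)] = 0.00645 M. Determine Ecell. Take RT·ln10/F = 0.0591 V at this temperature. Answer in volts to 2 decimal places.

+1.12 V

Since E°(I₂/I⁻) > E°(Cr³⁺/Cr²⁺), I₂/I⁻ serves as the cathode.
E°cell = +0.543 − (−0.404) = +0.947 V, with n = 2 electrons transferred.
Balancing gives I2(s) + 2 Cr²⁺(aq) → 2 I⁻(aq) + 2 Cr³⁺(aq); hence Q = ([I⁻(aq)]^2·[Cr³⁺(aq)]^2) / [Cr²⁺(aq)]^2 = 2.05×10^−6 (log Q = −5.688).
Applying E = E° − (RT ln10/nF)·log Q gives +0.947 − (0.0591/2)(−5.688) = +1.12 V.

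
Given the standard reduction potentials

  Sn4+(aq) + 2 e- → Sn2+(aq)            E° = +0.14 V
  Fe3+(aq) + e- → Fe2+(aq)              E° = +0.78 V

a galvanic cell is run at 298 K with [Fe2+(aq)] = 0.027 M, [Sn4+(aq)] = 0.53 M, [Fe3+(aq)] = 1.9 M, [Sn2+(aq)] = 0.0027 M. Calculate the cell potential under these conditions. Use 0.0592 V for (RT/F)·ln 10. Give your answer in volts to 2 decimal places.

Fe³⁺/Fe²⁺ is reduced (cathode, E° = +0.78 V) and Sn⁴⁺/Sn²⁺ is oxidized (anode).
The standard potential is +0.78 − (+0.14) = +0.64 V and the balanced reaction transfers n = 2 electrons.
For the overall reaction 2 Fe3+(aq) + Sn2+(aq) → 2 Fe2+(aq) + Sn4+(aq), Q = ([Fe2+(aq)]^2·[Sn4+(aq)]) / ([Fe3+(aq)]^2·[Sn2+(aq)]) = 0.0396, giving log Q = −1.402.
E = E° − (0.0592/n)·log Q = +0.64 − (0.0592/2)(−1.402) = +0.68 V.

+0.68 V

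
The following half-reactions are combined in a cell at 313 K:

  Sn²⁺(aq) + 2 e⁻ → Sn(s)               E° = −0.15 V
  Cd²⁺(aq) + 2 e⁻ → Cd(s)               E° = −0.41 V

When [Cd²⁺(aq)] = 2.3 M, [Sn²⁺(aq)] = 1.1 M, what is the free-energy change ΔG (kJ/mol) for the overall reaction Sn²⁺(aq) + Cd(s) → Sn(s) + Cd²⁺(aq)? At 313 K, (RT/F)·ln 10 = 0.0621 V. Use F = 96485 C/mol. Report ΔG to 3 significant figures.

−48.3 kJ/mol

With Sn²⁺/Sn reduced at the cathode, E°cell = −0.15 − (−0.41) = +0.26 V and n = 2.
The reaction quotient is [Cd²⁺(aq)] / [Sn²⁺(aq)] = 2.09; by Nernst, E = +0.26 − (0.0621/2)(0.320) = +0.2501 V.
ΔG = −nFE = −(2)(96485)(+0.2501) J/mol = −48.3 kJ/mol.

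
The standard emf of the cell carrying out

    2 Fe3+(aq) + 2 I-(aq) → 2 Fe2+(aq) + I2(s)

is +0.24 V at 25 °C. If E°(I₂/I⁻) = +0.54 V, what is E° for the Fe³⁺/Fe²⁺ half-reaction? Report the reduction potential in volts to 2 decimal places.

+0.78 V

In the reaction as written the Fe³⁺/Fe²⁺ couple is reduced (cathode) and I₂/I⁻ is oxidized (anode), so E°cell = E°(Fe³⁺/Fe²⁺) − E°(I₂/I⁻).
E°(Fe³⁺/Fe²⁺) = E°cell + E°(anode) = +0.24 + (+0.54) = +0.78 V.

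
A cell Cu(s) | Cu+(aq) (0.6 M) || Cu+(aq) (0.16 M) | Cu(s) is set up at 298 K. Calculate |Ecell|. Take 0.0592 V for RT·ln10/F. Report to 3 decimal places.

0.034 V

For a concentration cell E°cell = 0, since both electrodes use the same couple.
The compartment with the higher Cu+(aq) concentration (0.6 M) acts as the cathode; ions are reduced there and produced at the dilute (0.16 M) anode.
With n = 1, Ecell = −(0.0592/1)·log([dilute]/[conc]) = −(0.0592/1)·log(0.16/0.6) = +0.034 V.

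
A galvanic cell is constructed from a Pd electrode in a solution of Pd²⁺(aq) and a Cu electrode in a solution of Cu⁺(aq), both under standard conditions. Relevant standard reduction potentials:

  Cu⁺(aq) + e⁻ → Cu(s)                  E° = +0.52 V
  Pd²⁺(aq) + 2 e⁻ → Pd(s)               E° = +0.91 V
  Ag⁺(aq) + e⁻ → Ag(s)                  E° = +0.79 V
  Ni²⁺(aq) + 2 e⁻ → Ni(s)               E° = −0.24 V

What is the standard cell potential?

+0.39 V

The Pd²⁺/Pd couple has the higher E°, so Pd ion is reduced (cathode) and Cu is oxidized (anode).
E°cell = E°(cathode) − E°(anode) = +0.91 − (+0.52) = +0.39 V.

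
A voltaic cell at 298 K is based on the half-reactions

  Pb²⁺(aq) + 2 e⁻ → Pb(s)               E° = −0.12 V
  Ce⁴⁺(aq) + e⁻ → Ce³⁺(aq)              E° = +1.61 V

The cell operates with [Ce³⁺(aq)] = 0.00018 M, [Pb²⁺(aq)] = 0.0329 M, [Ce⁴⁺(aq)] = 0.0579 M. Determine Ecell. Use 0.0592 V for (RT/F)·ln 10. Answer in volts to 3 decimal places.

+1.922 V

The Ce⁴⁺/Ce³⁺ couple has the more positive E°, so it is the cathode; Pb²⁺/Pb is the anode.
The standard potential is +1.61 − (−0.12) = +1.73 V and the balanced reaction transfers n = 2 electrons.
For the overall reaction 2 Ce⁴⁺(aq) + Pb(s) → 2 Ce³⁺(aq) + Pb²⁺(aq), Q = ([Ce³⁺(aq)]^2·[Pb²⁺(aq)]) / [Ce⁴⁺(aq)]^2 = 3.18×10^−7, giving log Q = −6.498.
Applying E = E° − (RT ln10/nF)·log Q gives +1.73 − (0.0592/2)(−6.498) = +1.922 V.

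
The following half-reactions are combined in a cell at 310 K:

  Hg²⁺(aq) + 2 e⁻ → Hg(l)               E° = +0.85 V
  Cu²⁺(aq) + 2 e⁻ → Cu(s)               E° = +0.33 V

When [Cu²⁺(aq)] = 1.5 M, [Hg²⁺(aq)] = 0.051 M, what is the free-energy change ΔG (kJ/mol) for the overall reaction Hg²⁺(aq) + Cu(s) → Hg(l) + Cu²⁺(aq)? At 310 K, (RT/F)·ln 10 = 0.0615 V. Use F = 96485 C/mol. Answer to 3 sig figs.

−91.6 kJ/mol

The standard cell potential is +0.85 − (+0.33) = +0.52 V, with n = 2 electrons in the balanced equation.
The reaction quotient is [Cu²⁺(aq)] / [Hg²⁺(aq)] = 29.4; by Nernst, E = +0.52 − (0.0615/2)(1.469) = +0.4748 V.
Finally ΔG = −nFE = −(2)(96485 C/mol)(+0.4748 V) = −91.6 kJ/mol.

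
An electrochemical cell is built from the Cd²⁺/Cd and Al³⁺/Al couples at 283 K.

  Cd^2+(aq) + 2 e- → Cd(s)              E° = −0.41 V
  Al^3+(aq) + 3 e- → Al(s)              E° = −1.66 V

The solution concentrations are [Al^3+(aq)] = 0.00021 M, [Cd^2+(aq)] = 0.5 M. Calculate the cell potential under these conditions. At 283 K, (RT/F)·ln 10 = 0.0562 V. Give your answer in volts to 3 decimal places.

Cd²⁺/Cd is reduced (cathode, E° = −0.41 V) and Al³⁺/Al is oxidized (anode).
E°cell = −0.41 − (−1.66) = +1.25 V, with n = 6 electrons transferred.
The balanced reaction is 3 Cd^2+(aq) + 2 Al(s) → 3 Cd(s) + 2 Al^3+(aq), so Q = [Al^3+(aq)]^2 / [Cd^2+(aq)]^3 = 3.53×10^−7 and log Q = −6.452.
Applying E = E° − (RT ln10/nF)·log Q gives +1.25 − (0.0562/6)(−6.452) = +1.310 V.

+1.310 V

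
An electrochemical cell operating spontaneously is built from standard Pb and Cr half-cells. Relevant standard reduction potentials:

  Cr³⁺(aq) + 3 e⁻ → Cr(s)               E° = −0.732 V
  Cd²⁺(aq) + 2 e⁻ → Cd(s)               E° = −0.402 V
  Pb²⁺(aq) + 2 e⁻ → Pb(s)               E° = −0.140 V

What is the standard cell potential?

The Pb²⁺/Pb couple has the higher E°, so Pb ion is reduced (cathode) and Cr is oxidized (anode).
E°cell = E°(cathode) − E°(anode) = −0.140 − (−0.732) = +0.592 V.

+0.592 V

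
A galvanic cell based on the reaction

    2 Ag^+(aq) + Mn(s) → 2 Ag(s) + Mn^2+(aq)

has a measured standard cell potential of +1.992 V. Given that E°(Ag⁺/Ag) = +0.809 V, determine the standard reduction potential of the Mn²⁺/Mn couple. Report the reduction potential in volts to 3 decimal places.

In the reaction as written the Ag⁺/Ag couple is reduced (cathode) and Mn²⁺/Mn is oxidized (anode), so E°cell = E°(Ag⁺/Ag) − E°(Mn²⁺/Mn).
E°(Mn²⁺/Mn) = E°(cathode) − E°cell = +0.809 − (+1.992) = −1.183 V.

−1.183 V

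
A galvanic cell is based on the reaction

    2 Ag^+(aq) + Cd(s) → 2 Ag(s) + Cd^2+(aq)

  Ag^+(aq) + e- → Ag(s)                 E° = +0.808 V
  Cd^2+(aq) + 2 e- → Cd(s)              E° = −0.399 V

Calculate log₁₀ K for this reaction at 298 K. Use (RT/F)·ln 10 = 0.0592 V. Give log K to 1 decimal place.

The Ag⁺/Ag couple is reduced (cathode); E°cell = +0.808 − (−0.399) = +1.207 V with n = 2.
At equilibrium E = 0, so log K = nE°cell / 0.0592 = (2)(+1.207) / 0.0592 = 40.8.

log K = 40.8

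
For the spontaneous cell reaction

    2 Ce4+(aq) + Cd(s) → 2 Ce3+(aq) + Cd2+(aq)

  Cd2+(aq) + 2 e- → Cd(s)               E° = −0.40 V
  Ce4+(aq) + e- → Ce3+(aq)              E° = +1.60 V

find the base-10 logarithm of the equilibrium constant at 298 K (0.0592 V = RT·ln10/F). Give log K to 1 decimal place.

The Ce⁴⁺/Ce³⁺ couple is reduced (cathode); E°cell = +1.60 − (−0.40) = +2.00 V with n = 2.
At equilibrium E = 0, so log K = nE°cell / 0.0592 = (2)(+2.00) / 0.0592 = 67.6.

log K = 67.6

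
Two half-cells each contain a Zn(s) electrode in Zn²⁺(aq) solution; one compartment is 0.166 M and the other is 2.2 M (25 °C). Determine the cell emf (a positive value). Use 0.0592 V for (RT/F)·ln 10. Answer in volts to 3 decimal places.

For a concentration cell E°cell = 0, since both electrodes use the same couple.
The compartment with the higher Zn²⁺(aq) concentration (2.2 M) acts as the cathode; ions are reduced there and produced at the dilute (0.166 M) anode.
With n = 2, Ecell = −(0.0592/2)·log([dilute]/[conc]) = −(0.0592/2)·log(0.166/2.2) = +0.033 V.

0.033 V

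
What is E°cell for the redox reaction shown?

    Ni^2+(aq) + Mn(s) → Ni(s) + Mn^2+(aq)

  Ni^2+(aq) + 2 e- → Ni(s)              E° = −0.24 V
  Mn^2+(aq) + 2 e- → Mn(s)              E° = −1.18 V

+0.94 V

In the reaction as written, Ni^2+(aq) is reduced (cathode) and Mn^2+(aq) is produced by oxidation at the anode.
E°cell = E°(cathode) − E°(anode) = −0.24 − (−1.18) = +0.94 V.
The positive value indicates the reaction is spontaneous as written.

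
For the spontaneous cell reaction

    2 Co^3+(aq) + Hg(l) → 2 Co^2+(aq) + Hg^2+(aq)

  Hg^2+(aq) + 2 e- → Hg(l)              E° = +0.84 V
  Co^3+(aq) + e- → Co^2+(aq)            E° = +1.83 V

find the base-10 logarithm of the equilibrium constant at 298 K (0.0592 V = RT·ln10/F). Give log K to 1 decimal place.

log K = 33.4

The Co³⁺/Co²⁺ couple is reduced (cathode); E°cell = +1.83 − (+0.84) = +0.99 V with n = 2.
At equilibrium E = 0, so log K = nE°cell / 0.0592 = (2)(+0.99) / 0.0592 = 33.4.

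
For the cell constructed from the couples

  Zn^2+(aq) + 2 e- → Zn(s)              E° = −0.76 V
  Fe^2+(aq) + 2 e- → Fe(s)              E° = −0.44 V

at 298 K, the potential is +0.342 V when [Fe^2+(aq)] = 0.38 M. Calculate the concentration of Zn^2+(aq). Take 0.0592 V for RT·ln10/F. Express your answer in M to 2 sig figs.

0.069 M

With Fe²⁺/Fe at the cathode and Zn²⁺/Zn at the anode, E°cell = −0.44 − (−0.76) = +0.32 V (n = 2).
Rearranging E = E° − (0.0592/n)·log Q gives log Q = 2(+0.32 − (+0.342))/0.0592 = −0.743.
Balancing electrons gives Fe^2+(aq) + Zn(s) → Fe(s) + Zn^2+(aq); thus Q = [Zn^2+(aq)] / [Fe^2+(aq)].
Solving for the unknown gives log [Zn^2+(aq)] = −1.163, so [Zn^2+(aq)] ≈ 0.069 M.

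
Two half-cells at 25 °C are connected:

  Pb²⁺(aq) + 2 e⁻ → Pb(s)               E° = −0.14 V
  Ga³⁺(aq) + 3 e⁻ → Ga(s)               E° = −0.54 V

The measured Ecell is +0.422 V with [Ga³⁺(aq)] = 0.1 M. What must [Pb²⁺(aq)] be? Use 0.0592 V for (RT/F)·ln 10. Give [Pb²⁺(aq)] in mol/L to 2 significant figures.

Pb²⁺/Pb is the cathode (higher E°); E°cell = −0.14 − (−0.54) = +0.40 V with n = 6.
Rearranging E = E° − (0.0592/n)·log Q gives log Q = 6(+0.40 − (+0.422))/0.0592 = −2.230.
The balanced reaction is 3 Pb²⁺(aq) + 2 Ga(s) → 3 Pb(s) + 2 Ga³⁺(aq), so Q = [Ga³⁺(aq)]^2 / [Pb²⁺(aq)]^3.
Substituting the known concentrations and solving, log [Pb²⁺(aq)] = 0.077 and [Pb²⁺(aq)] = 1.2 M.

1.2 M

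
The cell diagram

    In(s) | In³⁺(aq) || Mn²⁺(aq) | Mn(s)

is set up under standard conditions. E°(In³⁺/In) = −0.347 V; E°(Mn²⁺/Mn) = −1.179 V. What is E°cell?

By convention the left-hand electrode in cell notation is the anode (oxidation) and the right-hand electrode is the cathode (reduction).
E°cell = E°(right) − E°(left) = −1.179 − (−0.347) = −0.832 V.
The negative sign shows that, as written, the cell would require an external voltage to drive the reaction.

−0.832 V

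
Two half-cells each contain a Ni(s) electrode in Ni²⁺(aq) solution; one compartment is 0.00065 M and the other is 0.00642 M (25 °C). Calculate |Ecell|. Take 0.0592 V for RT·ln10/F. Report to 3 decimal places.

0.029 V

For a concentration cell E°cell = 0, since both electrodes use the same couple.
The compartment with the higher Ni²⁺(aq) concentration (0.00642 M) acts as the cathode; ions are reduced there and produced at the dilute (0.00065 M) anode.
With n = 2, Ecell = −(0.0592/2)·log([dilute]/[conc]) = −(0.0592/2)·log(0.00065/0.00642) = +0.029 V.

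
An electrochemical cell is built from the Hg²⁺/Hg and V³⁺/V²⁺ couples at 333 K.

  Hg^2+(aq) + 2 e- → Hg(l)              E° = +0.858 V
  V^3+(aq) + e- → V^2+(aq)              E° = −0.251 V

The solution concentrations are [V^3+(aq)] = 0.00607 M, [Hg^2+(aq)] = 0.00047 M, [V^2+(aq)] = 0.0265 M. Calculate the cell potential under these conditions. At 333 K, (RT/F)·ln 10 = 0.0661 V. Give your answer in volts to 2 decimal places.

+1.04 V

The Hg²⁺/Hg couple has the more positive E°, so it is the cathode; V³⁺/V²⁺ is the anode.
E°cell = +0.858 − (−0.251) = +1.109 V, with n = 2 electrons transferred.
Balancing gives Hg^2+(aq) + 2 V^2+(aq) → Hg(l) + 2 V^3+(aq); hence Q = [V^3+(aq)]^2 / ([Hg^2+(aq)]·[V^2+(aq)]^2) = 112 (log Q = 2.048).
E = E° − (0.0661/n)·log Q = +1.109 − (0.0661/2)(2.048) = +1.04 V.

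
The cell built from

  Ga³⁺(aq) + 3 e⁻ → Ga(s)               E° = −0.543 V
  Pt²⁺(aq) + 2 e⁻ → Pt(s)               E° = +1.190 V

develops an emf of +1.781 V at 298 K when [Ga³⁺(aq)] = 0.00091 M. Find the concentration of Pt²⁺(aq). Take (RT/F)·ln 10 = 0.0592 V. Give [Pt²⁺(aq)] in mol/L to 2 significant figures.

0.39 M

Pt²⁺/Pt is the cathode (higher E°); E°cell = +1.190 − (−0.543) = +1.733 V with n = 6.
From the Nernst equation, log Q = n(E° − E)/0.0592 = 6·(+1.733 − (+1.781))/0.0592 = −4.865.
Balancing electrons gives 3 Pt²⁺(aq) + 2 Ga(s) → 3 Pt(s) + 2 Ga³⁺(aq); thus Q = [Ga³⁺(aq)]^2 / [Pt²⁺(aq)]^3.
Substituting the known concentrations and solving, log [Pt²⁺(aq)] = −0.406 and [Pt²⁺(aq)] = 0.39 M.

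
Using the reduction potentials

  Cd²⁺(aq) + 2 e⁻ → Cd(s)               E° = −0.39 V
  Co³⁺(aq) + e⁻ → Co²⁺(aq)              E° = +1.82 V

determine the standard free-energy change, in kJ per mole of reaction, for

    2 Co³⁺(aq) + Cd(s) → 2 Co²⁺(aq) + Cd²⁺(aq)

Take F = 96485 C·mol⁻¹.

−426 kJ/mol

In the reaction as written Co³⁺(aq) is reduced, so the Co³⁺/Co²⁺ couple is the cathode and Cd²⁺/Cd is the anode.
E°cell = +1.82 − (−0.39) = +2.21 V; balancing electrons gives n = 2.
ΔG° = −nFE°cell = −(2)(96485)(+2.21) J/mol = −426 kJ/mol.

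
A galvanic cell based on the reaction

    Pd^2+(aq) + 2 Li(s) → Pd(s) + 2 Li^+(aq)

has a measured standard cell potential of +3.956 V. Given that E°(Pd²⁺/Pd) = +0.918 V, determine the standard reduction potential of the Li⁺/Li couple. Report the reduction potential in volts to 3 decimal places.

In the reaction as written the Pd²⁺/Pd couple is reduced (cathode) and Li⁺/Li is oxidized (anode), so E°cell = E°(Pd²⁺/Pd) − E°(Li⁺/Li).
E°(Li⁺/Li) = E°(cathode) − E°cell = +0.918 − (+3.956) = −3.038 V.

−3.038 V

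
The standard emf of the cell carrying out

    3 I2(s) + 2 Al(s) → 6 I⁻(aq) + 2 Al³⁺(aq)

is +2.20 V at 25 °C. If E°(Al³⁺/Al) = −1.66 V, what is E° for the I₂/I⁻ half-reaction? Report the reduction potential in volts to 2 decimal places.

+0.54 V

In the reaction as written the I₂/I⁻ couple is reduced (cathode) and Al³⁺/Al is oxidized (anode), so E°cell = E°(I₂/I⁻) − E°(Al³⁺/Al).
E°(I₂/I⁻) = E°cell + E°(anode) = +2.20 + (−1.66) = +0.54 V.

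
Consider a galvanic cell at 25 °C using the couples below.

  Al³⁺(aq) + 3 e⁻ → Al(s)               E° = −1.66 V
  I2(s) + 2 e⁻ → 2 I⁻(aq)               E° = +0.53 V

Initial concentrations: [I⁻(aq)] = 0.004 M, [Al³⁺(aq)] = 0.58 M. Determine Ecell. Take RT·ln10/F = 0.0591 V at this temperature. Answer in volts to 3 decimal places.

Since E°(I₂/I⁻) > E°(Al³⁺/Al), I₂/I⁻ serves as the cathode.
E°cell = +0.53 − (−1.66) = +2.19 V, with n = 6 electrons transferred.
Balancing gives 3 I2(s) + 2 Al(s) → 6 I⁻(aq) + 2 Al³⁺(aq); hence Q = [I⁻(aq)]^6·[Al³⁺(aq)]^2 = 1.38×10^−15 (log Q = −14.861).
By the Nernst equation, E = +2.19 − (0.0591/6)·(−14.861) = +2.336 V.

+2.336 V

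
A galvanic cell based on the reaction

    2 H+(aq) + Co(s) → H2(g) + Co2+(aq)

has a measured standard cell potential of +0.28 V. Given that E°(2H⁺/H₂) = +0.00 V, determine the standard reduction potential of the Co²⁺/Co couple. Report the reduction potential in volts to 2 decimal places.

−0.28 V

In the reaction as written the 2H⁺/H₂ couple is reduced (cathode) and Co²⁺/Co is oxidized (anode), so E°cell = E°(2H⁺/H₂) − E°(Co²⁺/Co).
E°(Co²⁺/Co) = E°(cathode) − E°cell = +0.00 − (+0.28) = −0.28 V.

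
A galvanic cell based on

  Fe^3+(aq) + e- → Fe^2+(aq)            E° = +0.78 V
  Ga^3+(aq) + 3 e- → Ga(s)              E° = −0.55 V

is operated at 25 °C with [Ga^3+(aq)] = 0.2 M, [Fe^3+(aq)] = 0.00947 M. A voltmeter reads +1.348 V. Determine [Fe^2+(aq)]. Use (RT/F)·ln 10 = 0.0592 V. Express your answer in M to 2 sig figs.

Fe³⁺/Fe²⁺ is the cathode (higher E°); E°cell = +0.78 − (−0.55) = +1.33 V with n = 3.
Rearranging E = E° − (0.0592/n)·log Q gives log Q = 3(+1.33 − (+1.348))/0.0592 = −0.912.
The balanced reaction is 3 Fe^3+(aq) + Ga(s) → 3 Fe^2+(aq) + Ga^3+(aq), so Q = ([Fe^2+(aq)]^3·[Ga^3+(aq)]) / [Fe^3+(aq)]^3.
Substituting the known concentrations and solving, log [Fe^2+(aq)] = −2.095 and [Fe^2+(aq)] = 0.0080 M.

0.0080 M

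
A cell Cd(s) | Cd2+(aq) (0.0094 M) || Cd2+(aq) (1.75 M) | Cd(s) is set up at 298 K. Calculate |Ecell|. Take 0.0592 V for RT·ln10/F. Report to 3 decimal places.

0.067 V

For a concentration cell E°cell = 0, since both electrodes use the same couple.
The compartment with the higher Cd2+(aq) concentration (1.75 M) acts as the cathode; ions are reduced there and produced at the dilute (0.0094 M) anode.
With n = 2, Ecell = −(0.0592/2)·log([dilute]/[conc]) = −(0.0592/2)·log(0.0094/1.75) = +0.067 V.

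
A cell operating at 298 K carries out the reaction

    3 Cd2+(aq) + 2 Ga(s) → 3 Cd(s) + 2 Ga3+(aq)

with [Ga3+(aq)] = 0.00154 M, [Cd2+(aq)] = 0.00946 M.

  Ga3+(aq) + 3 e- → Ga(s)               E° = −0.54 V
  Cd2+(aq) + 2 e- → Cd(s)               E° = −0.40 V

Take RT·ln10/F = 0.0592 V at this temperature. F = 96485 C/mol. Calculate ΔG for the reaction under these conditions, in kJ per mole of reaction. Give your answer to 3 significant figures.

The standard cell potential is −0.40 − (−0.54) = +0.14 V, with n = 6 electrons in the balanced equation.
Here Q = [Ga3+(aq)]^2 / [Cd2+(aq)]^3 = 2.8 (log Q = 0.447), giving E = +0.14 − (0.0592/6)·(0.447) = +0.1356 V.
Finally ΔG = −nFE = −(6)(96485 C/mol)(+0.1356 V) = −78.5 kJ/mol.

−78.5 kJ/mol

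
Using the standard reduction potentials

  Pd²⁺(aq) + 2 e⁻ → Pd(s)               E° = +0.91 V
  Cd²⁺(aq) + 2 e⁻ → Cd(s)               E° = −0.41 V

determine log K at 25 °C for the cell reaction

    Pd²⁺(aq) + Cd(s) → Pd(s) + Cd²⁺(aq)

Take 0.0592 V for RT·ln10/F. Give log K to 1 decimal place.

log K = 44.6

The Pd²⁺/Pd couple is reduced (cathode); E°cell = +0.91 − (−0.41) = +1.32 V with n = 2.
At equilibrium E = 0, so log K = nE°cell / 0.0592 = (2)(+1.32) / 0.0592 = 44.6.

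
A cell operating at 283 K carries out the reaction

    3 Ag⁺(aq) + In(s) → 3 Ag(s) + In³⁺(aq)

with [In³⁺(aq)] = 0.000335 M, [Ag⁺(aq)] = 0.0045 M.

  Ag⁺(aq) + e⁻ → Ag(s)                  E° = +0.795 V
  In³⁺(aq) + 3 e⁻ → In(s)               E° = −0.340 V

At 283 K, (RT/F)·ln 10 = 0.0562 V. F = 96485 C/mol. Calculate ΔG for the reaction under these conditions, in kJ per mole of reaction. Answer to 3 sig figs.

−309 kJ/mol

With Ag⁺/Ag reduced at the cathode, E°cell = +0.795 − (−0.340) = +1.135 V and n = 3.
The reaction quotient is [In³⁺(aq)] / [Ag⁺(aq)]^3 = 3.68×10^3; by Nernst, E = +1.135 − (0.0562/3)(3.565) = +1.0682 V.
Finally ΔG = −nFE = −(3)(96485 C/mol)(+1.0682 V) = −309 kJ/mol.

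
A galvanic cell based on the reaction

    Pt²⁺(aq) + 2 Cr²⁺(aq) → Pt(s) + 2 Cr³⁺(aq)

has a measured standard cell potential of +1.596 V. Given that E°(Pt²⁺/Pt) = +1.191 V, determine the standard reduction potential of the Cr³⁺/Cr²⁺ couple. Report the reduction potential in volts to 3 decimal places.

In the reaction as written the Pt²⁺/Pt couple is reduced (cathode) and Cr³⁺/Cr²⁺ is oxidized (anode), so E°cell = E°(Pt²⁺/Pt) − E°(Cr³⁺/Cr²⁺).
E°(Cr³⁺/Cr²⁺) = E°(cathode) − E°cell = +1.191 − (+1.596) = −0.405 V.

−0.405 V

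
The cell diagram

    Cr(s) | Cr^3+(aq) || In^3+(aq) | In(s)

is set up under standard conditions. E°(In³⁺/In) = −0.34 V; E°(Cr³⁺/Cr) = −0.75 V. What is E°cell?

+0.41 V

By convention the left-hand electrode in cell notation is the anode (oxidation) and the right-hand electrode is the cathode (reduction).
E°cell = E°(right) − E°(left) = −0.34 − (−0.75) = +0.41 V.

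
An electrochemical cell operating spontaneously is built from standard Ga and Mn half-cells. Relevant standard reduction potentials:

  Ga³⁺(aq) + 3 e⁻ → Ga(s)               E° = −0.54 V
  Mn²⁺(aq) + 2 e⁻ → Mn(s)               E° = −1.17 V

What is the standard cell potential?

+0.63 V

Of the two couples in this cell, the one with the more positive reduction potential is reduced at the cathode: here that is Ga³⁺/Ga (−0.54 V); Mn²⁺/Mn (−1.17 V) is the anode.
E°cell = E°(cathode) − E°(anode) = −0.54 − (−1.17) = +0.63 V.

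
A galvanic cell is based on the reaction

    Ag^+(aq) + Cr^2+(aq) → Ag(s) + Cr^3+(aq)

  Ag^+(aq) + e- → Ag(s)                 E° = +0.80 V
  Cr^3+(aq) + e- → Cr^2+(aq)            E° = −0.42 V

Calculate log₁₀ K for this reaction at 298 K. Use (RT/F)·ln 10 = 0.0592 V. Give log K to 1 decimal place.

The Ag⁺/Ag couple is reduced (cathode); E°cell = +0.80 − (−0.42) = +1.22 V with n = 1.
At equilibrium E = 0, so log K = nE°cell / 0.0592 = (1)(+1.22) / 0.0592 = 20.6.

log K = 20.6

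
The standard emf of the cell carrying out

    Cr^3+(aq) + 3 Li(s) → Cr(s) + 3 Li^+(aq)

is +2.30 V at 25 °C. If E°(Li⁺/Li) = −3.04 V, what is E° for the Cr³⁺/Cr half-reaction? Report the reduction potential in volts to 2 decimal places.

−0.74 V

In the reaction as written the Cr³⁺/Cr couple is reduced (cathode) and Li⁺/Li is oxidized (anode), so E°cell = E°(Cr³⁺/Cr) − E°(Li⁺/Li).
E°(Cr³⁺/Cr) = E°cell + E°(anode) = +2.30 + (−3.04) = −0.74 V.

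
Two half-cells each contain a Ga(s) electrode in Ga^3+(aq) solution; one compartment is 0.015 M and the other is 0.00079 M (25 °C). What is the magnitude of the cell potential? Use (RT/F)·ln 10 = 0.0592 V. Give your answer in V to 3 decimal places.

0.025 V

For a concentration cell E°cell = 0, since both electrodes use the same couple.
The compartment with the higher Ga^3+(aq) concentration (0.015 M) acts as the cathode; ions are reduced there and produced at the dilute (0.00079 M) anode.
With n = 3, Ecell = −(0.0592/3)·log([dilute]/[conc]) = −(0.0592/3)·log(0.00079/0.015) = +0.025 V.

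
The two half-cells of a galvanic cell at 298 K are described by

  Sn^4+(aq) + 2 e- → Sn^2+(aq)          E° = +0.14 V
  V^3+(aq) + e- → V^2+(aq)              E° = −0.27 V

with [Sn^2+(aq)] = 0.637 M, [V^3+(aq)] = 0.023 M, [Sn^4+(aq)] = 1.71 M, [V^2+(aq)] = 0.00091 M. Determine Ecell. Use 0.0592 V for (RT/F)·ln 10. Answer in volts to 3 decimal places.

The Sn⁴⁺/Sn²⁺ couple has the more positive E°, so it is the cathode; V³⁺/V²⁺ is the anode.
E°cell = E°cat − E°an = +0.14 − (−0.27) = +0.41 V; n = 2.
Balancing gives Sn^4+(aq) + 2 V^2+(aq) → Sn^2+(aq) + 2 V^3+(aq); hence Q = ([Sn^2+(aq)]·[V^3+(aq)]^2) / ([Sn^4+(aq)]·[V^2+(aq)]^2) = 238 (log Q = 2.377).
By the Nernst equation, E = +0.41 − (0.0592/2)·(2.377) = +0.340 V.

+0.340 V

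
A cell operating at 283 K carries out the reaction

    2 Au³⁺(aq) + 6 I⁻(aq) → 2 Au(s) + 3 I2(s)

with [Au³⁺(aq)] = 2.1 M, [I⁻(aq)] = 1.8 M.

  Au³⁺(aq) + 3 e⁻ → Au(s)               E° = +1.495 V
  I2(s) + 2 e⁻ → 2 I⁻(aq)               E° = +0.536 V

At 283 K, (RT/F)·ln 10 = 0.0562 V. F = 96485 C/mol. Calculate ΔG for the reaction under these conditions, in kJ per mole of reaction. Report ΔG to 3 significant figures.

E°cell = +1.495 − (+0.536) = +0.959 V; the balanced reaction transfers n = 6 electrons.
The reaction quotient is 1 / ([Au³⁺(aq)]^2·[I⁻(aq)]^6) = 0.00667; by Nernst, E = +0.959 − (0.0562/6)(−2.176) = +0.9794 V.
Finally ΔG = −nFE = −(6)(96485 C/mol)(+0.9794 V) = −567 kJ/mol.

−567 kJ/mol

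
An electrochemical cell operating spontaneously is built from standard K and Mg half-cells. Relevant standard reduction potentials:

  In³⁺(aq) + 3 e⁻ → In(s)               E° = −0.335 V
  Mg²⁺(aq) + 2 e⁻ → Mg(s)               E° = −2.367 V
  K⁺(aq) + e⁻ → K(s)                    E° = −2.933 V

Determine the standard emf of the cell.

Of the two couples in this cell, the one with the more positive reduction potential is reduced at the cathode: here that is Mg²⁺/Mg (−2.367 V); K⁺/K (−2.933 V) is the anode.
E°cell = E°(cathode) − E°(anode) = −2.367 − (−2.933) = +0.566 V.

+0.566 V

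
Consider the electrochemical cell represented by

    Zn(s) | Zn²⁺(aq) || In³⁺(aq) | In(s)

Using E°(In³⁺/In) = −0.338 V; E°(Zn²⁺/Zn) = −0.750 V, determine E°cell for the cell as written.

+0.412 V

By convention the left-hand electrode in cell notation is the anode (oxidation) and the right-hand electrode is the cathode (reduction).
E°cell = E°(right) − E°(left) = −0.338 − (−0.750) = +0.412 V.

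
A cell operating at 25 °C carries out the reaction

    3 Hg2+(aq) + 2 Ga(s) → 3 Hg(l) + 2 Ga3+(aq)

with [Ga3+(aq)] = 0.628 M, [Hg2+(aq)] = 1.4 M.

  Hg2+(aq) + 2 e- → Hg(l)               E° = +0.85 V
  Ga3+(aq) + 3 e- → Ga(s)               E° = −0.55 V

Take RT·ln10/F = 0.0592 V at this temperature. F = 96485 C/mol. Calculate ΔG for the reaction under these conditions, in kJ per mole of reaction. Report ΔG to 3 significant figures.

The standard cell potential is +0.85 − (−0.55) = +1.40 V, with n = 6 electrons in the balanced equation.
Q = [Ga3+(aq)]^2 / [Hg2+(aq)]^3 = 0.144, so log Q = −0.842 and E = +1.40 − (0.0592/6)(−0.842) = +1.4083 V.
ΔG = −nFE = −(6)(96485)(+1.4083) J/mol = −815 kJ/mol.

−815 kJ/mol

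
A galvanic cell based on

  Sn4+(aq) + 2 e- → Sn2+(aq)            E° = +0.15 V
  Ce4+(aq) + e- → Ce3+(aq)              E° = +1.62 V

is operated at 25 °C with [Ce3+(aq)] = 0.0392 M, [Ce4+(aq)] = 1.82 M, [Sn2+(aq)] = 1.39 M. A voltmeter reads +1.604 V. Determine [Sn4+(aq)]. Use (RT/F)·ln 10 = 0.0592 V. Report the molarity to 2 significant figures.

Ce⁴⁺/Ce³⁺ is the cathode (higher E°); E°cell = +1.62 − (+0.15) = +1.47 V with n = 2.
Since E = E° − (0.0592/n)·log Q, log Q = n(E° − E)/0.0592 = −4.527.
Balancing electrons gives 2 Ce4+(aq) + Sn2+(aq) → 2 Ce3+(aq) + Sn4+(aq); thus Q = ([Ce3+(aq)]^2·[Sn4+(aq)]) / ([Ce4+(aq)]^2·[Sn2+(aq)]).
Solving for the unknown gives log [Sn4+(aq)] = −1.050, so [Sn4+(aq)] ≈ 0.089 M.

0.089 M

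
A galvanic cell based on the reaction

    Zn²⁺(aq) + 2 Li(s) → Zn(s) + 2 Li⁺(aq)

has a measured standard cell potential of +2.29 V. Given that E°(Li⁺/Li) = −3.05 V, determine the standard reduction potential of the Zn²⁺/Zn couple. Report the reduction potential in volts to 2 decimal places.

−0.76 V

In the reaction as written the Zn²⁺/Zn couple is reduced (cathode) and Li⁺/Li is oxidized (anode), so E°cell = E°(Zn²⁺/Zn) − E°(Li⁺/Li).
E°(Zn²⁺/Zn) = E°cell + E°(anode) = +2.29 + (−3.05) = −0.76 V.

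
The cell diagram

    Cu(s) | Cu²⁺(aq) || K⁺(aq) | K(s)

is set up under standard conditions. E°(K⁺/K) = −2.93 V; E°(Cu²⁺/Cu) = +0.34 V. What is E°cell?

−3.27 V

By convention the left-hand electrode in cell notation is the anode (oxidation) and the right-hand electrode is the cathode (reduction).
E°cell = E°(right) − E°(left) = −2.93 − (+0.34) = −3.27 V.
The negative sign shows that, as written, the cell would require an external voltage to drive the reaction.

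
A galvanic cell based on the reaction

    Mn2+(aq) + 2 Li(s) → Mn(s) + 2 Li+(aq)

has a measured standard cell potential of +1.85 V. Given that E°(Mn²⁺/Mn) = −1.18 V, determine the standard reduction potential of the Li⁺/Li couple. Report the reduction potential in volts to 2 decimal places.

−3.03 V

In the reaction as written the Mn²⁺/Mn couple is reduced (cathode) and Li⁺/Li is oxidized (anode), so E°cell = E°(Mn²⁺/Mn) − E°(Li⁺/Li).
E°(Li⁺/Li) = E°(cathode) − E°cell = −1.18 − (+1.85) = −3.03 V.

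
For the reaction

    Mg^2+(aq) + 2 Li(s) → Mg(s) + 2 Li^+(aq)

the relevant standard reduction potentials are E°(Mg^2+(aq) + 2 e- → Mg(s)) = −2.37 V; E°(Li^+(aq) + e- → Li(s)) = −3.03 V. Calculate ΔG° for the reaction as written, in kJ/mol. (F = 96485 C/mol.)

In the reaction as written Mg^2+(aq) is reduced, so the Mg²⁺/Mg couple is the cathode and Li⁺/Li is the anode.
E°cell = −2.37 − (−3.03) = +0.66 V; balancing electrons gives n = 2.
ΔG° = −nFE°cell = −(2)(96485)(+0.66) J/mol = −127 kJ/mol.

−127 kJ/mol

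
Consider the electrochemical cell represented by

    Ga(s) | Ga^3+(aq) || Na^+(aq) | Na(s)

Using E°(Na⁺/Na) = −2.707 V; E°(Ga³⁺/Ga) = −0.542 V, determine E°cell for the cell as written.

−2.165 V

By convention the left-hand electrode in cell notation is the anode (oxidation) and the right-hand electrode is the cathode (reduction).
E°cell = E°(right) − E°(left) = −2.707 − (−0.542) = −2.165 V.
The negative sign shows that, as written, the cell would require an external voltage to drive the reaction.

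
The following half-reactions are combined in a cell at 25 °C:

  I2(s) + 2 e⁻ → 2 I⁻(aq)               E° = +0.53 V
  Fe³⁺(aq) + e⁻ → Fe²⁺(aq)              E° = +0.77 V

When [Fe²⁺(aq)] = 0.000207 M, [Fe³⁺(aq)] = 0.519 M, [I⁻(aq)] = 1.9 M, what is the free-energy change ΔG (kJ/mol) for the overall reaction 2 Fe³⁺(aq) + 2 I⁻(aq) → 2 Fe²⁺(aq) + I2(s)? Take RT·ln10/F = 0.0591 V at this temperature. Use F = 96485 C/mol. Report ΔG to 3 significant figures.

E°cell = +0.77 − (+0.53) = +0.24 V; the balanced reaction transfers n = 2 electrons.
The reaction quotient is [Fe²⁺(aq)]^2 / ([Fe³⁺(aq)]^2·[I⁻(aq)]^2) = 4.41×10^−8; by Nernst, E = +0.24 − (0.0591/2)(−7.356) = +0.4574 V.
Then ΔG = −nFE = −2 × 96485 × +0.4574 J/mol = −88.3 kJ/mol.

−88.3 kJ/mol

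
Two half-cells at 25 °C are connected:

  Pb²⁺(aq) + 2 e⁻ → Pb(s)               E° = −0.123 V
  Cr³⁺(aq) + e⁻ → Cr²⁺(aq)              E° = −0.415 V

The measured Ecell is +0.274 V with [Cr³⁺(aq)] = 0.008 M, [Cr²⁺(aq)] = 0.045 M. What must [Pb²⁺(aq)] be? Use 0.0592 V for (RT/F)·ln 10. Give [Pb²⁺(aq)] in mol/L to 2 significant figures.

With Pb²⁺/Pb at the cathode and Cr³⁺/Cr²⁺ at the anode, E°cell = −0.123 − (−0.415) = +0.292 V (n = 2).
Since E = E° − (0.0592/n)·log Q, log Q = n(E° − E)/0.0592 = 0.608.
For Pb²⁺(aq) + 2 Cr²⁺(aq) → Pb(s) + 2 Cr³⁺(aq), the reaction quotient is Q = [Cr³⁺(aq)]^2 / ([Pb²⁺(aq)]·[Cr²⁺(aq)]^2).
Isolating [Pb²⁺(aq)] in Q = 10^{0.608} yields log [Pb²⁺(aq)] = −2.108, i.e. 0.0078 M.

0.0078 M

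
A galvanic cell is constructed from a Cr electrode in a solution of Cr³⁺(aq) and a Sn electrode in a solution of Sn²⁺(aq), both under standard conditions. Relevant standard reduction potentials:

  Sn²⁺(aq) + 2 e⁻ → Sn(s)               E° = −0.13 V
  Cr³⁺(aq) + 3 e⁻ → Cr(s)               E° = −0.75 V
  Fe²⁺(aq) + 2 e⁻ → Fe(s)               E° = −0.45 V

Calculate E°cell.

Of the two couples in this cell, the one with the more positive reduction potential is reduced at the cathode: here that is Sn²⁺/Sn (−0.13 V); Cr³⁺/Cr (−0.75 V) is the anode.
E°cell = E°(cathode) − E°(anode) = −0.13 − (−0.75) = +0.62 V.

+0.62 V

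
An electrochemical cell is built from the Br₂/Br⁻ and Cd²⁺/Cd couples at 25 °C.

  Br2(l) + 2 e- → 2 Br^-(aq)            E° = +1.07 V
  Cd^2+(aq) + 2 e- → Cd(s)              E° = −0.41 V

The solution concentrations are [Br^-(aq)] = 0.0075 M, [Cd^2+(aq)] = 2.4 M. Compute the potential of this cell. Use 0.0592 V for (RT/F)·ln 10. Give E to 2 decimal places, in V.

The Br₂/Br⁻ couple has the more positive E°, so it is the cathode; Cd²⁺/Cd is the anode.
E°cell = E°cat − E°an = +1.07 − (−0.41) = +1.48 V; n = 2.
Balancing gives Br2(l) + Cd(s) → 2 Br^-(aq) + Cd^2+(aq); hence Q = [Br^-(aq)]^2·[Cd^2+(aq)] = 0.000135 (log Q = −3.870).
By the Nernst equation, E = +1.48 − (0.0592/2)·(−3.870) = +1.59 V.

+1.59 V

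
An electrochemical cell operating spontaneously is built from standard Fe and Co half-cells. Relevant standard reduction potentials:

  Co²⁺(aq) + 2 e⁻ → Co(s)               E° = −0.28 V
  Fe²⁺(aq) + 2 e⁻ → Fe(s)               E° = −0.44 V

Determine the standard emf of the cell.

+0.16 V

The Co²⁺/Co couple has the higher E°, so Co ion is reduced (cathode) and Fe is oxidized (anode).
E°cell = E°(cathode) − E°(anode) = −0.28 − (−0.44) = +0.16 V.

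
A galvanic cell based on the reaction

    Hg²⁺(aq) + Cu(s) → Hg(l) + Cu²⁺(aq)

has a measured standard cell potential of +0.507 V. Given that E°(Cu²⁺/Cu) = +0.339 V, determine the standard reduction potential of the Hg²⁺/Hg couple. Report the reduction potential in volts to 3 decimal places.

In the reaction as written the Hg²⁺/Hg couple is reduced (cathode) and Cu²⁺/Cu is oxidized (anode), so E°cell = E°(Hg²⁺/Hg) − E°(Cu²⁺/Cu).
E°(Hg²⁺/Hg) = E°cell + E°(anode) = +0.507 + (+0.339) = +0.846 V.

+0.846 V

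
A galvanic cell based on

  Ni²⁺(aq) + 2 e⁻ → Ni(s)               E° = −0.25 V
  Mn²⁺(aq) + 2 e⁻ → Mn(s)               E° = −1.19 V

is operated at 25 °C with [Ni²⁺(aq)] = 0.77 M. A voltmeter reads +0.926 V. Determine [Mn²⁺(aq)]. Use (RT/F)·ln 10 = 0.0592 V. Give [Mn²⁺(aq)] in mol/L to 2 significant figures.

With Ni²⁺/Ni at the cathode and Mn²⁺/Mn at the anode, E°cell = −0.25 − (−1.19) = +0.94 V (n = 2).
From the Nernst equation, log Q = n(E° − E)/0.0592 = 2·(+0.94 − (+0.926))/0.0592 = 0.473.
The balanced reaction is Ni²⁺(aq) + Mn(s) → Ni(s) + Mn²⁺(aq), so Q = [Mn²⁺(aq)] / [Ni²⁺(aq)].
Isolating [Mn²⁺(aq)] in Q = 10^{0.473} yields log [Mn²⁺(aq)] = 0.359, i.e. 2.3 M.

2.3 M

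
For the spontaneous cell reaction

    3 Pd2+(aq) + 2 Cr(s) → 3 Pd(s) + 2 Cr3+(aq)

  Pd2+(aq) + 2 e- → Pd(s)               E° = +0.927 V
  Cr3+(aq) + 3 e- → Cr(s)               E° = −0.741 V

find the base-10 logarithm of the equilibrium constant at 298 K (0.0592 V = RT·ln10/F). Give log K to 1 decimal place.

log K = 169.1

The Pd²⁺/Pd couple is reduced (cathode); E°cell = +0.927 − (−0.741) = +1.668 V with n = 6.
At equilibrium E = 0, so log K = nE°cell / 0.0592 = (6)(+1.668) / 0.0592 = 169.1.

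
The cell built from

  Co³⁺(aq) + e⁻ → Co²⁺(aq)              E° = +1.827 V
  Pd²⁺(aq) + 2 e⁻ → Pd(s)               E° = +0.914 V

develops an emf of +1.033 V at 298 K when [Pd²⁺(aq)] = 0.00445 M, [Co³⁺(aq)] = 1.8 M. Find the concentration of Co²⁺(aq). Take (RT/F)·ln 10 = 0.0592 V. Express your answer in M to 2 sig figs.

With Co³⁺/Co²⁺ at the cathode and Pd²⁺/Pd at the anode, E°cell = +1.827 − (+0.914) = +0.913 V (n = 2).
Rearranging E = E° − (0.0592/n)·log Q gives log Q = 2(+0.913 − (+1.033))/0.0592 = −4.054.
Balancing electrons gives 2 Co³⁺(aq) + Pd(s) → 2 Co²⁺(aq) + Pd²⁺(aq); thus Q = ([Co²⁺(aq)]^2·[Pd²⁺(aq)]) / [Co³⁺(aq)]^2.
Solving for the unknown gives log [Co²⁺(aq)] = −0.596, so [Co²⁺(aq)] ≈ 0.25 M.

0.25 M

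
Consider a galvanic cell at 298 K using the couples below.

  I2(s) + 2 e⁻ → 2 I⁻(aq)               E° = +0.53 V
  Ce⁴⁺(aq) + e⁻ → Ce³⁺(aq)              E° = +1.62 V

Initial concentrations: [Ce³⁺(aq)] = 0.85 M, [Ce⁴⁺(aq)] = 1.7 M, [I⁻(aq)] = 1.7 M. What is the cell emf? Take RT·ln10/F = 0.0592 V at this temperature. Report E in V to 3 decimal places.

+1.121 V

The Ce⁴⁺/Ce³⁺ couple has the more positive E°, so it is the cathode; I₂/I⁻ is the anode.
E°cell = E°cat − E°an = +1.62 − (+0.53) = +1.09 V; n = 2.
The balanced reaction is 2 Ce⁴⁺(aq) + 2 I⁻(aq) → 2 Ce³⁺(aq) + I2(s), so Q = [Ce³⁺(aq)]^2 / ([Ce⁴⁺(aq)]^2·[I⁻(aq)]^2) = 0.0865 and log Q = −1.063.
E = E° − (0.0592/n)·log Q = +1.09 − (0.0592/2)(−1.063) = +1.121 V.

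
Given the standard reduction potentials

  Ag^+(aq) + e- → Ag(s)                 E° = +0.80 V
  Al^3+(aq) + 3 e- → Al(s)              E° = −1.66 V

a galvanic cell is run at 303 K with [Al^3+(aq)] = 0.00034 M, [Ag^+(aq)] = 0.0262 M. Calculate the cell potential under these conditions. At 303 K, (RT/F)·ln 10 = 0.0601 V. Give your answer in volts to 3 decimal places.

+2.434 V

The Ag⁺/Ag couple has the more positive E°, so it is the cathode; Al³⁺/Al is the anode.
E°cell = +0.80 − (−1.66) = +2.46 V, with n = 3 electrons transferred.
For the overall reaction 3 Ag^+(aq) + Al(s) → 3 Ag(s) + Al^3+(aq), Q = [Al^3+(aq)] / [Ag^+(aq)]^3 = 18.9, giving log Q = 1.277.
E = E° − (0.0601/n)·log Q = +2.46 − (0.0601/3)(1.277) = +2.434 V.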